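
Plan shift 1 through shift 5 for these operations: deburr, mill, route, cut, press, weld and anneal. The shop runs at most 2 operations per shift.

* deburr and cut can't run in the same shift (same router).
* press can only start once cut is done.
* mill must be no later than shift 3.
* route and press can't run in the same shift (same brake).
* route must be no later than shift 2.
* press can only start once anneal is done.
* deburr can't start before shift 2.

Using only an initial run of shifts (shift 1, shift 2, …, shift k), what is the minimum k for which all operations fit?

4 shifts

The precedence chain requires at least 2 distinct shifts.
With at most 2 per shift and 7 operations, at least 4 shifts are needed.
4 works (last occupied shift: shift 4): for example press=shift 4; cut=shift 3; mill=shift 1; anneal=shift 2; weld=shift 3; deburr=shift 2; route=shift 1.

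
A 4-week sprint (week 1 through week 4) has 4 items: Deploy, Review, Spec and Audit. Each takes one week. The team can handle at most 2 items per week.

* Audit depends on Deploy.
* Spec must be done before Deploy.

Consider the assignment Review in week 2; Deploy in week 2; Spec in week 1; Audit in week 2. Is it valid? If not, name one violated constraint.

Spec must be done before Deploy — holds.
The team can handle at most 2 items per week — violated.
Audit depends on Deploy — violated.

No. The team can handle at most 2 items per week is not satisfied.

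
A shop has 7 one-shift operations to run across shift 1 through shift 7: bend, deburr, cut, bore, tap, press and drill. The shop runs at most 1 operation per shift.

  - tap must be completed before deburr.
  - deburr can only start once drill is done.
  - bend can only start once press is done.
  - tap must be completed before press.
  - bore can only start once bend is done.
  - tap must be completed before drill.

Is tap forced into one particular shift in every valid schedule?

No

tap can be shift 1 (e.g. bend -> shift 3, bore -> shift 6, cut -> shift 7, deburr -> shift 5, drill -> shift 4, press -> shift 2, tap -> shift 1) or shift 2 (e.g. press in shift 3; bend in shift 4; cut in shift 1; bore in shift 7; drill in shift 5; tap in shift 2; deburr in shift 6).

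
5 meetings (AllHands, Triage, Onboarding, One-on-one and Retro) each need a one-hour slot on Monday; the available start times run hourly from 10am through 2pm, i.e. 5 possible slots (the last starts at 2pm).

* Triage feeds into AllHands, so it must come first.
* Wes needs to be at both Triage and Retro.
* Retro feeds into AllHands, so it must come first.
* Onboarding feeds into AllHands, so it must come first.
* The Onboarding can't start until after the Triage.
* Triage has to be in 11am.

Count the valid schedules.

Splitting on AllHands: it can be 1pm (10), 2pm (30). Listing each branch's schedules as (Triage, Onboarding, One-on-one, Retro):
AllHands=1pm: (11am,12pm,10am,10am) (11am,12pm,10am,12pm) (11am,12pm,11am,10am) (11am,12pm,11am,12pm) (11am,12pm,12pm,10am) (11am,12pm,12pm,12pm) (11am,12pm,1pm,10am) (11am,12pm,1pm,12pm) (11am,12pm,2pm,10am) (11am,12pm,2pm,12pm) — 10.
AllHands=2pm: (11am,12pm,10am,10am) (11am,12pm,10am,12pm) (11am,12pm,10am,1pm) (11am,12pm,11am,10am) (11am,12pm,11am,12pm) (11am,12pm,11am,1pm) (11am,12pm,12pm,10am) (11am,12pm,12pm,12pm) (11am,12pm,12pm,1pm) (11am,12pm,1pm,10am) (11am,12pm,1pm,12pm) (11am,12pm,1pm,1pm) (11am,12pm,2pm,10am) (11am,12pm,2pm,12pm) (11am,12pm,2pm,1pm) (11am,1pm,10am,10am) (11am,1pm,10am,12pm) (11am,1pm,10am,1pm) (11am,1pm,11am,10am) (11am,1pm,11am,12pm) (11am,1pm,11am,1pm) (11am,1pm,12pm,10am) (11am,1pm,12pm,12pm) (11am,1pm,12pm,1pm) (11am,1pm,1pm,10am) (11am,1pm,1pm,12pm) (11am,1pm,1pm,1pm) (11am,1pm,2pm,10am) (11am,1pm,2pm,12pm) (11am,1pm,2pm,1pm) — 30.
Summing: 10 + 30 = 40.

40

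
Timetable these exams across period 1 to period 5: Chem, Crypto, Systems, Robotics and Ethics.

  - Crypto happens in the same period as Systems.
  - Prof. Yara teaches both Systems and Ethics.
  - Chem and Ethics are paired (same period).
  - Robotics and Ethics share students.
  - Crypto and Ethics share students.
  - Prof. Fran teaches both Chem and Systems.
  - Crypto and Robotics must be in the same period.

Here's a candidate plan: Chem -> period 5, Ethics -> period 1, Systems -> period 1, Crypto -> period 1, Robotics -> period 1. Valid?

Crypto and Robotics must be in the same period — holds.
Crypto happens in the same period as Systems — holds.
Robotics and Ethics share students — violated.
Chem and Ethics are paired (same period) — violated.
Prof. Fran teaches both Chem and Systems — holds.
Crypto and Ethics share students — violated.
Prof. Yara teaches both Systems and Ethics — violated.

No. Crypto and Ethics share students is not satisfied.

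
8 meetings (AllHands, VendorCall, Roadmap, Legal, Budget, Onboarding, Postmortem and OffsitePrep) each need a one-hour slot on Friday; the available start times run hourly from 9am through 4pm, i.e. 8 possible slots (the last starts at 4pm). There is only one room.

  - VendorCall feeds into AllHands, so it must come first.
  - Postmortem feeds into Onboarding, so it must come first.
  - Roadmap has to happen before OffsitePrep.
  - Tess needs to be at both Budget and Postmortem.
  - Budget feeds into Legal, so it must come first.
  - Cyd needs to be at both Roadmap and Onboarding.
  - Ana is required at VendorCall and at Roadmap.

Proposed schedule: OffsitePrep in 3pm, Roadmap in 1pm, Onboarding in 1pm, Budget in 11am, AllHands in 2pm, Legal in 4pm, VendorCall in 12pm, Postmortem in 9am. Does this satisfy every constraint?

No — it violates: Cyd needs to be at both Roadmap and Onboarding

VendorCall feeds into AllHands, so it must come first — holds.
Tess needs to be at both Budget and Postmortem — holds.
Cyd needs to be at both Roadmap and Onboarding — violated.
Postmortem feeds into Onboarding, so it must come first — holds.
Roadmap has to happen before OffsitePrep — holds.
Budget feeds into Legal, so it must come first — holds.
There is only one room — violated.
Ana is required at VendorCall and at Roadmap — holds.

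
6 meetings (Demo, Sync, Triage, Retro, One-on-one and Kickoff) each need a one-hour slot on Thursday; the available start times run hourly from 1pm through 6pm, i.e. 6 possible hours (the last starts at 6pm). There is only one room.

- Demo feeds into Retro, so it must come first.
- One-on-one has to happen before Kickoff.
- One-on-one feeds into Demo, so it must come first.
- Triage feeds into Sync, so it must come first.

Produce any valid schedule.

Retro=5pm; Demo=2pm; Sync=4pm; Triage=3pm; One-on-one=1pm; Kickoff=6pm

Checking: One-on-one(1pm) before Demo(2pm); Triage(3pm) before Sync(4pm); Demo(2pm) before Retro(5pm); One-on-one(1pm) before Kickoff(6pm); max 1 per hour (cap 1).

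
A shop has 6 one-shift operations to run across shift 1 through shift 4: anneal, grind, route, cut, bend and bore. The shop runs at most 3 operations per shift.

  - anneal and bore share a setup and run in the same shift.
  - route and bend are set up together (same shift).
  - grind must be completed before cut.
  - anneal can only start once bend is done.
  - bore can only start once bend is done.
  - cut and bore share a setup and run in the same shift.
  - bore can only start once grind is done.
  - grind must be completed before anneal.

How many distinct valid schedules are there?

Splitting on anneal: it can be shift 2 (1), shift 3 (4), shift 4 (9). Listing each branch's schedules as (grind, route, cut, bend, bore) by shift number:
anneal=shift 2: (1,1,2,1,2) — 1.
anneal=shift 3: (1,1,3,1,3) (1,2,3,2,3) (2,1,3,1,3) (2,2,3,2,3) — 4.
anneal=shift 4: (1,1,4,1,4) (1,2,4,2,4) (1,3,4,3,4) (2,1,4,1,4) (2,2,4,2,4) (2,3,4,3,4) (3,1,4,1,4) (3,2,4,2,4) (3,3,4,3,4) — 9.
Summing: 1 + 4 + 9 = 14.

14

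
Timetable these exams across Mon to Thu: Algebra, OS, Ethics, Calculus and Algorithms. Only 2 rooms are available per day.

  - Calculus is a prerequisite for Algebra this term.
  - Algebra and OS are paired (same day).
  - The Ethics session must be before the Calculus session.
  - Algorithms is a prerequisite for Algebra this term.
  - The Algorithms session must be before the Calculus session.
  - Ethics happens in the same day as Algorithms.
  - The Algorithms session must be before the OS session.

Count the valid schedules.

4

Enumerating: Algebra=Wed; OS=Wed; Ethics=Mon; Algorithms=Mon; Calculus=Tue | OS in Thu; Algebra in Thu; Ethics in Mon; Calculus in Tue; Algorithms in Mon | OS in Thu, Algebra in Thu, Ethics in Mon, Calculus in Wed, Algorithms in Mon | Ethics=Tue, Algorithms=Tue, Calculus=Wed, Algebra=Thu, OS=Thu.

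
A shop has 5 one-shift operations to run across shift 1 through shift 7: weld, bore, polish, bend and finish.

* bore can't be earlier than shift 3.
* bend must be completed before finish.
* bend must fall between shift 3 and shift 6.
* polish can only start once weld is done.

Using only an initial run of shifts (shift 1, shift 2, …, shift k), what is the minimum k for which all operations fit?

4

The precedence chain requires at least 2 distinct shifts.
Propagating the time windows through the other constraints, finish can't land before shift 4, so the schedule must run through at least shift 4.
4 works (last occupied shift: shift 4): for example bend -> shift 3; finish -> shift 4; weld -> shift 1; bore -> shift 3; polish -> shift 2.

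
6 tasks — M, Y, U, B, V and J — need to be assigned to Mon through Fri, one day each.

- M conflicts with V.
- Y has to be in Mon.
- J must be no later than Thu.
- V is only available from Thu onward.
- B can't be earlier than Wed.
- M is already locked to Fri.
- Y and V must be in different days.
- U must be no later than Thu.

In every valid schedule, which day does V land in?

Thu

V's window is Thu–Fri.
M is fixed at Fri, and V can't share a day with M.
So V must be Thu.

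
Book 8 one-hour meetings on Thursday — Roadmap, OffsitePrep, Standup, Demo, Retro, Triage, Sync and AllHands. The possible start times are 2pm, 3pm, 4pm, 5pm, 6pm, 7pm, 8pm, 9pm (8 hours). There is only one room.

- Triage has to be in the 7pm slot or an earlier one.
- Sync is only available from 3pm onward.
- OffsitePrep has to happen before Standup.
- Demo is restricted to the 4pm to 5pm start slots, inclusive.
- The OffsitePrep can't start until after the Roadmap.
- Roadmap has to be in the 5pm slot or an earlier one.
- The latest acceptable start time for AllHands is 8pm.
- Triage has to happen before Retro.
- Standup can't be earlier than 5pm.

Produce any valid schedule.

Triage -> 6pm; OffsitePrep -> 3pm; AllHands -> 8pm; Standup -> 5pm; Sync -> 7pm; Roadmap -> 2pm; Demo -> 4pm; Retro -> 9pm

Checking: OffsitePrep(3pm) before Standup(5pm); Roadmap(2pm) before OffsitePrep(3pm); Triage(6pm) before Retro(9pm); Roadmap=2pm in [2pm,5pm]; AllHands=8pm in [2pm,8pm]; Demo=4pm in [4pm,5pm]; Standup=5pm in [5pm,9pm]; Triage=6pm in [2pm,7pm]; Sync=7pm in [3pm,9pm]; max 1 per hour (cap 1).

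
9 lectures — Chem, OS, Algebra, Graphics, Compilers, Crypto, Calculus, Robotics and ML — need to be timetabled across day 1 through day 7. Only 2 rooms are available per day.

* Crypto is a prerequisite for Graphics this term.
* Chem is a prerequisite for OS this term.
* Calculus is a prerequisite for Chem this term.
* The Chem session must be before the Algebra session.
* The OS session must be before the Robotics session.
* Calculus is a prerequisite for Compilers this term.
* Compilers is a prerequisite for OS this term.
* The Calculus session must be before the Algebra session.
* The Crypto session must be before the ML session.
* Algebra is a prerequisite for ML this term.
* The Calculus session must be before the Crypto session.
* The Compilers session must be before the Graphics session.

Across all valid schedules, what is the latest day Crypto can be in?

day 6

Precedence pushes Crypto to at least day 2; downstream work caps Crypto at day 6.
Crypto at day 6 is achievable: Chem=day 2; Algebra=day 3; Crypto=day 6; Robotics=day 4; ML=day 7; Calculus=day 1; OS=day 3; Graphics=day 7; Compilers=day 2.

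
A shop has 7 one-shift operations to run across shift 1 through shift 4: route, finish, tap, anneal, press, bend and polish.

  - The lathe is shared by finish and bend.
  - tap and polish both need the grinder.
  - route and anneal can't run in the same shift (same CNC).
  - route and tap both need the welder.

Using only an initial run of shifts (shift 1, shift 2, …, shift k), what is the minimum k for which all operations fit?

2 shifts

Could 1 shift be enough, i.e. nothing placed later than shift 1? No: anneal can't share with route (shift 1) → nothing is left.
So 1 shift is not enough.
2 works (last occupied shift: shift 2): for example route in shift 1; tap in shift 2; finish in shift 1; bend in shift 2; polish in shift 1; anneal in shift 2; press in shift 1.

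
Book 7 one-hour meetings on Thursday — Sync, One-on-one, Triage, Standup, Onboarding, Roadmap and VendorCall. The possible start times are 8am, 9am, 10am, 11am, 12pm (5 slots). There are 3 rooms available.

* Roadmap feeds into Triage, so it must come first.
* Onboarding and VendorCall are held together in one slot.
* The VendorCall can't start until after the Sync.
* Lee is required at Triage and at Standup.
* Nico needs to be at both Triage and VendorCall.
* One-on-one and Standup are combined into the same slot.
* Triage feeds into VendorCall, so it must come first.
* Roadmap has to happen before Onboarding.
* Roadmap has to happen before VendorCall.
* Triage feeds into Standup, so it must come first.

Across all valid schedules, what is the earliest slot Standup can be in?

10am

Precedence pushes Standup to at least 10am.
Standup at 10am is achievable: Standup -> 10am, Sync -> 8am, Onboarding -> 11am, Triage -> 9am, Roadmap -> 8am, One-on-one -> 10am, VendorCall -> 11am.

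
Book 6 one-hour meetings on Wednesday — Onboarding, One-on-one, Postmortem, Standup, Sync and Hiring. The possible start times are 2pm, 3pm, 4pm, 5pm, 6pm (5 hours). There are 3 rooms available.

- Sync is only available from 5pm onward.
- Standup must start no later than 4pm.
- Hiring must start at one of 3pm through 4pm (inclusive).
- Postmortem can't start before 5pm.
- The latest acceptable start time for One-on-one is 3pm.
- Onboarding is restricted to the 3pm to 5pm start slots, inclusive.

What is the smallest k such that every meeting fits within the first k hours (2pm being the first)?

With at most 3 per hour and 6 meetings, at least 2 hours are needed.
Postmortem can't be placed before 5pm — that is hour 4 counting from 2pm — so the schedule must run through at least 4 hours.
4 works (last occupied hour: 5pm): for example Postmortem -> 5pm; Onboarding -> 3pm; One-on-one -> 2pm; Sync -> 5pm; Hiring -> 3pm; Standup -> 2pm.

4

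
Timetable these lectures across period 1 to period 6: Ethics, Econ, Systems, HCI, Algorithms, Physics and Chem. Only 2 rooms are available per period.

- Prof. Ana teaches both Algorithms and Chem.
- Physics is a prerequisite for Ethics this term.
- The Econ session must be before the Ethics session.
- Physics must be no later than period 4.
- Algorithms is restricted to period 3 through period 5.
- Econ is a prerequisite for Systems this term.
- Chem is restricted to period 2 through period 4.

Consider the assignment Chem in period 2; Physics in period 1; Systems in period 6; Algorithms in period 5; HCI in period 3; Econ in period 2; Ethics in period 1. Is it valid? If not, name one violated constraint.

Algorithms is restricted to period 3 through period 5 — holds.
Physics must be no later than period 4 — holds.
Physics is a prerequisite for Ethics this term — violated.
The Econ session must be before the Ethics session — violated.
Chem is restricted to period 2 through period 4 — holds.
Econ is a prerequisite for Systems this term — holds.
Prof. Ana teaches both Algorithms and Chem — holds.
Only 2 rooms are available per period — holds.

No. The Econ session must be before the Ethics session is not satisfied.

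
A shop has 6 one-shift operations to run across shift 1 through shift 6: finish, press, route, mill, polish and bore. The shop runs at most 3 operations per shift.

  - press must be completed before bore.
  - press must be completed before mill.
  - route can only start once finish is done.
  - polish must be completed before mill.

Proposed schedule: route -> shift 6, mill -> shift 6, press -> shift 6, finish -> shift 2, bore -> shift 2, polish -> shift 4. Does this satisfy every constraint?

No — it violates: press must be completed before bore

press must be completed before mill — violated.
The shop runs at most 3 operations per shift — holds.
polish must be completed before mill — holds.
press must be completed before bore — violated.
route can only start once finish is done — holds.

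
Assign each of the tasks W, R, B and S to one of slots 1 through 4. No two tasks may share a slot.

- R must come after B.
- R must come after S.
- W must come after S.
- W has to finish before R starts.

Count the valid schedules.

Enumerating: W=2; S=1; B=3; R=4 | S=1; B=2; R=4; W=3 | B -> 1, S -> 2, W -> 3, R -> 4.

3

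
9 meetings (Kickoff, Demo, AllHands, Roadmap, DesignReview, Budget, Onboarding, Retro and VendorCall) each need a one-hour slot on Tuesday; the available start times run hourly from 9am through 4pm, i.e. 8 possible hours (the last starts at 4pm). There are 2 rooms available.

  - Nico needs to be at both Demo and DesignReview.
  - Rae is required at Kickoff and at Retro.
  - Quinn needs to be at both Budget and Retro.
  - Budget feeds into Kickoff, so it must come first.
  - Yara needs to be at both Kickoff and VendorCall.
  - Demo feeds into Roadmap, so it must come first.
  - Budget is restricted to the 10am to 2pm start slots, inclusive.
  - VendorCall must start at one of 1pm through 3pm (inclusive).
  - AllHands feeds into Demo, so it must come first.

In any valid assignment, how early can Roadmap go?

11am

Precedence pushes Roadmap to at least 11am.
Roadmap at 11am is achievable: AllHands -> 9am, Roadmap -> 11am, Demo -> 10am, DesignReview -> 9am, Retro -> 12pm, VendorCall -> 1pm, Onboarding -> 12pm, Kickoff -> 11am, Budget -> 10am.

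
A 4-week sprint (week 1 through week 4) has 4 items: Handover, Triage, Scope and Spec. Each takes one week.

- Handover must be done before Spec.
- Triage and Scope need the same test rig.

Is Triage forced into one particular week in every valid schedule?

Triage can be week 1 (e.g. Spec=week 2, Triage=week 1, Scope=week 2, Handover=week 1) or week 2 (e.g. Triage in week 2, Scope in week 1, Handover in week 1, Spec in week 2).

No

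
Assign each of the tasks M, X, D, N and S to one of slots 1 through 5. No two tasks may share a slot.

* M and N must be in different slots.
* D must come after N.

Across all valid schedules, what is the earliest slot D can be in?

Precedence pushes D to at least 2.
D at 2 is achievable: N in 1, X in 4, M in 3, S in 5, D in 2.

2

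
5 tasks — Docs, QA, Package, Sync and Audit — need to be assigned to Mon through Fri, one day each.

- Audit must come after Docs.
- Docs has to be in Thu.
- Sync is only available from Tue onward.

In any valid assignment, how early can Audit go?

Fri

Precedence pushes Audit to at least Fri.
Audit at Fri is achievable: Package=Mon, Audit=Fri, QA=Mon, Docs=Thu, Sync=Tue.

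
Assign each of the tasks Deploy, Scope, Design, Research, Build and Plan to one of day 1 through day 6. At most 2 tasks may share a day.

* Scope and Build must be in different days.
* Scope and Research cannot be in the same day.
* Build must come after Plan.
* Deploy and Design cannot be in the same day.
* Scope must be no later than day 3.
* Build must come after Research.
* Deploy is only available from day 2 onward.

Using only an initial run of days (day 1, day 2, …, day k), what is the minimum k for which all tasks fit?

3 days

The precedence chain requires at least 2 distinct days.
With at most 2 per day and 6 tasks, at least 3 days are needed.
3 works (last occupied day: day 3): for example Scope -> day 3, Plan -> day 1, Design -> day 3, Deploy -> day 2, Build -> day 2, Research -> day 1.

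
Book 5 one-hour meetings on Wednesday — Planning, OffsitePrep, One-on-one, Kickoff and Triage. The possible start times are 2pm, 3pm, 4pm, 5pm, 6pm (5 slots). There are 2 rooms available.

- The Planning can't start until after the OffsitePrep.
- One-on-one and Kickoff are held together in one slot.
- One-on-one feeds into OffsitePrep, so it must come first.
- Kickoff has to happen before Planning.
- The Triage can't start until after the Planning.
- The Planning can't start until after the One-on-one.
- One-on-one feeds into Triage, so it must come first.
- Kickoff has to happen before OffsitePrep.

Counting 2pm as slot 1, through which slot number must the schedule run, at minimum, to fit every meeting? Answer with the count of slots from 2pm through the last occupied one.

4 slots

The precedence chain requires at least 4 distinct slots.
With at most 2 per slot and 5 meetings, at least 3 slots are needed.
4 works (last occupied slot: 5pm): for example Triage -> 5pm; One-on-one -> 2pm; Planning -> 4pm; Kickoff -> 2pm; OffsitePrep -> 3pm.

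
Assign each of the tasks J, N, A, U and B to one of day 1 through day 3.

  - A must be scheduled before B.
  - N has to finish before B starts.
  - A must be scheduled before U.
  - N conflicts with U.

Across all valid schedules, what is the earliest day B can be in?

day 2

Precedence pushes B to at least day 2.
B at day 2 is achievable: B -> day 2; U -> day 2; A -> day 1; N -> day 1; J -> day 1.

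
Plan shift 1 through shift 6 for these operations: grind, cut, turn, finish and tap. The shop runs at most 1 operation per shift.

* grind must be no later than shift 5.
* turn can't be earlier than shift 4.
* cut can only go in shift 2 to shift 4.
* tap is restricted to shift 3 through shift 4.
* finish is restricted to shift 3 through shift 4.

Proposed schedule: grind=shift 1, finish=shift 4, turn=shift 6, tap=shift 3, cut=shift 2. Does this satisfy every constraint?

cut can only go in shift 2 to shift 4 — holds.
turn can't be earlier than shift 4 — holds.
finish is restricted to shift 3 through shift 4 — holds.
The shop runs at most 1 operation per shift — holds.
grind must be no later than shift 5 — holds.
tap is restricted to shift 3 through shift 4 — holds.

Valid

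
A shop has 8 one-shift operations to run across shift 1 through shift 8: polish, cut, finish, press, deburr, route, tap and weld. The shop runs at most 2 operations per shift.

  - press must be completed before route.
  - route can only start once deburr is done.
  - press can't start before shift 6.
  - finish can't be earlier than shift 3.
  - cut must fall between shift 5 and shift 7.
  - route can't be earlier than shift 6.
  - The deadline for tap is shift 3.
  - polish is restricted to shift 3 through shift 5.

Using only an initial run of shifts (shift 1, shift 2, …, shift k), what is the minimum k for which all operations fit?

7

The precedence chain requires at least 2 distinct shifts.
With at most 2 per shift and 8 operations, at least 4 shifts are needed.
Propagating the time windows through the other constraints, route can't land before shift 7, so the schedule must run through at least shift 7.
7 works (last occupied shift: shift 7): for example weld=shift 2, route=shift 7, tap=shift 1, finish=shift 3, polish=shift 3, press=shift 6, deburr=shift 1, cut=shift 5.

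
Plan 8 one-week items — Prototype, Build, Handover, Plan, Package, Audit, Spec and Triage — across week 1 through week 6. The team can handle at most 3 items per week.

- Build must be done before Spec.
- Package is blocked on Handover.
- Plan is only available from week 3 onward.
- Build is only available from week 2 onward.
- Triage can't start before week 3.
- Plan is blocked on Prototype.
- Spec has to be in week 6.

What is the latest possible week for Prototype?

Downstream work caps Prototype at week 5.
Prototype at week 5 is achievable: Handover in week 1; Audit in week 1; Build in week 2; Spec in week 6; Package in week 2; Plan in week 6; Triage in week 3; Prototype in week 5.

week 5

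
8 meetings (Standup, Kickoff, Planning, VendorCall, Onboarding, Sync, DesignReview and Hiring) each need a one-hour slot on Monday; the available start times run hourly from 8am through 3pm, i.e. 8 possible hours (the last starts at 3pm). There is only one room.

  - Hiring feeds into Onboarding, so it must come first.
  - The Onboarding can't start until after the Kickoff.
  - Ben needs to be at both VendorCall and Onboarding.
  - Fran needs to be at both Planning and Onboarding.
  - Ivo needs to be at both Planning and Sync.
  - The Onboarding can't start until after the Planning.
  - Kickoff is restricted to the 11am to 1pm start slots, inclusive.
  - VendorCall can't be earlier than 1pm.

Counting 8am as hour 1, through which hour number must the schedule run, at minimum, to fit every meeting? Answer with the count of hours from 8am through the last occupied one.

The precedence chain requires at least 2 distinct hours.
With at most 1 per hour and 8 meetings, at least 8 hours are needed.
VendorCall can't be placed before 1pm — that is hour 6 counting from 8am — so the schedule must run through at least 6 hours.
8 works (last occupied hour: 3pm): for example Hiring -> 9am; Kickoff -> 11am; Planning -> 8am; DesignReview -> 3pm; Standup -> 10am; VendorCall -> 1pm; Onboarding -> 12pm; Sync -> 2pm.

8 hours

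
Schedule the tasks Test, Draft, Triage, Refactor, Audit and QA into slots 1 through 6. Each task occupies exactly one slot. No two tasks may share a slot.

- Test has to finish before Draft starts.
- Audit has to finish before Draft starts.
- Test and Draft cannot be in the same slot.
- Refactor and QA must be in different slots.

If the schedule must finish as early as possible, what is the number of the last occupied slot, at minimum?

The precedence chain requires at least 2 distinct slots.
With at most 1 per slot and 6 tasks, at least 6 slots are needed.
6 works (last occupied slot: 6): for example QA=6; Triage=4; Test=1; Draft=3; Audit=2; Refactor=5.

6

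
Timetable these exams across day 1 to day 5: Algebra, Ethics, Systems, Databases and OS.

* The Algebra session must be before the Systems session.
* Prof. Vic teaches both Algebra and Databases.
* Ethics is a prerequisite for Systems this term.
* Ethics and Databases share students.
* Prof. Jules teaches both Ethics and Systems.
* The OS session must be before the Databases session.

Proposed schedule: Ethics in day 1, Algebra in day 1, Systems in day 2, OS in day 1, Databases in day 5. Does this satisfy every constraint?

Yes, all constraints hold

Prof. Jules teaches both Ethics and Systems — holds.
Ethics is a prerequisite for Systems this term — holds.
The Algebra session must be before the Systems session — holds.
The OS session must be before the Databases session — holds.
Ethics and Databases share students — holds.
Prof. Vic teaches both Algebra and Databases — holds.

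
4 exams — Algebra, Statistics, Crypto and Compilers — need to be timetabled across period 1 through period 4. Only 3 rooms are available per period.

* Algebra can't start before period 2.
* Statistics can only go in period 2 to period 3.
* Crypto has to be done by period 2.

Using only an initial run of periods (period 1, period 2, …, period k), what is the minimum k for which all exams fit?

2 periods

With at most 3 per period and 4 exams, at least 2 periods are needed.
Algebra can't be placed before period 2, so the schedule must run through at least period 2.
2 works (last occupied period: period 2): for example Statistics=period 2; Compilers=period 1; Crypto=period 1; Algebra=period 2.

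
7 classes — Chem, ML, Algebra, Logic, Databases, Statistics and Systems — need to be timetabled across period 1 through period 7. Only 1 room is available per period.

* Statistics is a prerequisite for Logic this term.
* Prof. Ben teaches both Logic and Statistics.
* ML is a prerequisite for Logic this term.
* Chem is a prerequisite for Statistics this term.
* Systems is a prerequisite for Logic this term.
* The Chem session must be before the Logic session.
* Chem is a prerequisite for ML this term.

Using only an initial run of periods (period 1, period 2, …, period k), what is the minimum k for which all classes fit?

The precedence chain requires at least 3 distinct periods.
With at most 1 per period and 7 classes, at least 7 periods are needed.
7 works (last occupied period: period 7): for example Logic=period 5; Chem=period 1; Algebra=period 6; Databases=period 7; Systems=period 4; ML=period 2; Statistics=period 3.

7 periods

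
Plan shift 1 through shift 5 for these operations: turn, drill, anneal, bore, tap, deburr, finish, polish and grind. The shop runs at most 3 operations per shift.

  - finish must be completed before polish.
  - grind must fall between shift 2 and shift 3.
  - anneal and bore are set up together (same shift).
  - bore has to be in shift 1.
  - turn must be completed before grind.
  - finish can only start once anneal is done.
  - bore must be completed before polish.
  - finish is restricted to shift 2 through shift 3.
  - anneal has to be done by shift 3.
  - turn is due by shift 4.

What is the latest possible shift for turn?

Turn's own window allows nothing later than shift 4; downstream work caps turn at shift 2.
turn at shift 2 is achievable: finish in shift 2; tap in shift 2; grind in shift 3; drill in shift 1; polish in shift 3; deburr in shift 3; anneal in shift 1; bore in shift 1; turn in shift 2.

shift 2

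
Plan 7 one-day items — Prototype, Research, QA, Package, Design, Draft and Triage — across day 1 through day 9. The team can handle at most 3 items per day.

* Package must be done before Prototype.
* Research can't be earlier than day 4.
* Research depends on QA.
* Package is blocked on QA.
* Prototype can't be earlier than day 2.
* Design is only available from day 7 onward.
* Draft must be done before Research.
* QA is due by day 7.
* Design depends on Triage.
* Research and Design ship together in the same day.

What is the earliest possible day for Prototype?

Prototype is available from day 2; precedence pushes Prototype to at least day 3.
Prototype at day 3 is achievable: Prototype=day 3, QA=day 1, Design=day 7, Package=day 2, Research=day 7, Triage=day 1, Draft=day 1.

day 3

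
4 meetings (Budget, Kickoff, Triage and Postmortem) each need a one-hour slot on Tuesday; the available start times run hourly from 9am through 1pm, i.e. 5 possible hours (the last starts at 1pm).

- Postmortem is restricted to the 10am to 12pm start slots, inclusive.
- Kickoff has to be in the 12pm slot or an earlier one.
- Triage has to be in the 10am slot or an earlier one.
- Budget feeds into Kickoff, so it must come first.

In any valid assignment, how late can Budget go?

Downstream work caps Budget at 11am.
Budget at 11am is achievable: Triage -> 9am, Postmortem -> 10am, Budget -> 11am, Kickoff -> 12pm.

11am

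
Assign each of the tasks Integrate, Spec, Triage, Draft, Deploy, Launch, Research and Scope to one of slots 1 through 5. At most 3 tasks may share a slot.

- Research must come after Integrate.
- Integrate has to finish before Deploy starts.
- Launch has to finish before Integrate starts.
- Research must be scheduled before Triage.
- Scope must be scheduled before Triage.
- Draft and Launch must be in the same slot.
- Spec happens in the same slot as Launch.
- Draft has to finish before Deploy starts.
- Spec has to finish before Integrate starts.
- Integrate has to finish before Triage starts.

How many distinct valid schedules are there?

Splitting on Integrate: it can be 2 (24), 3 (12). Listing each branch's schedules as (Spec, Triage, Draft, Deploy, Launch, Research, Scope):
Integrate=2: (1,4,1,3,1,3,2) (1,4,1,3,1,3,3) (1,4,1,4,1,3,2) (1,4,1,4,1,3,3) (1,4,1,5,1,3,2) (1,4,1,5,1,3,3) (1,5,1,3,1,3,2) (1,5,1,3,1,3,3) (1,5,1,3,1,3,4) (1,5,1,3,1,4,2) (1,5,1,3,1,4,3) (1,5,1,3,1,4,4) (1,5,1,4,1,3,2) (1,5,1,4,1,3,3) (1,5,1,4,1,3,4) (1,5,1,4,1,4,2) (1,5,1,4,1,4,3) (1,5,1,4,1,4,4) (1,5,1,5,1,3,2) (1,5,1,5,1,3,3) (1,5,1,5,1,3,4) (1,5,1,5,1,4,2) (1,5,1,5,1,4,3) (1,5,1,5,1,4,4) — 24.
Integrate=3: (1,5,1,4,1,4,2) (1,5,1,4,1,4,3) (1,5,1,4,1,4,4) (1,5,1,5,1,4,2) (1,5,1,5,1,4,3) (1,5,1,5,1,4,4) (2,5,2,4,2,4,1) (2,5,2,4,2,4,3) (2,5,2,4,2,4,4) (2,5,2,5,2,4,1) (2,5,2,5,2,4,3) (2,5,2,5,2,4,4) — 12.
Summing: 24 + 12 = 36.

36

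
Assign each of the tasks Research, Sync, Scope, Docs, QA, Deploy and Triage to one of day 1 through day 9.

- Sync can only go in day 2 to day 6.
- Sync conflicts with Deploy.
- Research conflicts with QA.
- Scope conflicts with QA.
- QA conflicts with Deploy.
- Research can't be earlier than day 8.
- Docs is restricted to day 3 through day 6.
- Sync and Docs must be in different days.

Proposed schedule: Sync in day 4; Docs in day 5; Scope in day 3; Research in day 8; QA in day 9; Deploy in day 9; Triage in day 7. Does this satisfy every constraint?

No — it violates: QA conflicts with Deploy

Research can't be earlier than day 8 — holds.
Sync and Docs must be in different days — holds.
Scope conflicts with QA — holds.
Research conflicts with QA — holds.
Docs is restricted to day 3 through day 6 — holds.
QA conflicts with Deploy — violated.
Sync conflicts with Deploy — holds.
Sync can only go in day 2 to day 6 — holds.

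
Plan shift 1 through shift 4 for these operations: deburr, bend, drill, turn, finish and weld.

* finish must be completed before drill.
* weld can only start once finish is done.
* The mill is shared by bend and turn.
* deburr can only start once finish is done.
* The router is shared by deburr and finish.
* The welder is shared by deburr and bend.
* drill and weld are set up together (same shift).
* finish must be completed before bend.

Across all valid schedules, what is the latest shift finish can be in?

shift 2

Downstream work caps finish at shift 3.
finish at shift 2 is achievable: turn -> shift 1; bend -> shift 4; drill -> shift 3; finish -> shift 2; deburr -> shift 3; weld -> shift 3.
Nothing later works — the conflict constraints rule out every shift after shift 2.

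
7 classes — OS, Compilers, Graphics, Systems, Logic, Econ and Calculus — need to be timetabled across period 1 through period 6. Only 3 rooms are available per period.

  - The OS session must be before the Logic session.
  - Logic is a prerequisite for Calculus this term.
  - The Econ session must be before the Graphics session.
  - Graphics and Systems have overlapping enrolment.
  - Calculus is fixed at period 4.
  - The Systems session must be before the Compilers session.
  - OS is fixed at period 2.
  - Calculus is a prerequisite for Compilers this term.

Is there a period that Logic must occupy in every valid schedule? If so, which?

OS is fixed at period 2 and must come before Logic, so Logic is at least period 3.
Calculus is fixed at period 4 and must come after Logic, so Logic is at most period 3.
So Logic must be period 3.

period 3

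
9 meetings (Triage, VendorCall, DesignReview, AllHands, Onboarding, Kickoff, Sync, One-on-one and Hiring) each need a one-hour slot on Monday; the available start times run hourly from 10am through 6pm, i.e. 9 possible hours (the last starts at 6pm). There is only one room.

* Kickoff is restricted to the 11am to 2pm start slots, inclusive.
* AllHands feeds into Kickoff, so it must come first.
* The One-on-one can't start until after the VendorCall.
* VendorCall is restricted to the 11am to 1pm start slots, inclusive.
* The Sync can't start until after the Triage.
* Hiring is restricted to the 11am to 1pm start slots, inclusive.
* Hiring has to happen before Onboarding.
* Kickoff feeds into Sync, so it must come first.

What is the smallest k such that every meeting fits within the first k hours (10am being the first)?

9 hours

The precedence chain requires at least 3 distinct hours.
With at most 1 per hour and 9 meetings, at least 9 hours are needed.
9 works (last occupied hour: 6pm): for example Sync=3pm; Onboarding=4pm; Kickoff=1pm; Hiring=12pm; VendorCall=11am; DesignReview=6pm; Triage=2pm; One-on-one=5pm; AllHands=10am.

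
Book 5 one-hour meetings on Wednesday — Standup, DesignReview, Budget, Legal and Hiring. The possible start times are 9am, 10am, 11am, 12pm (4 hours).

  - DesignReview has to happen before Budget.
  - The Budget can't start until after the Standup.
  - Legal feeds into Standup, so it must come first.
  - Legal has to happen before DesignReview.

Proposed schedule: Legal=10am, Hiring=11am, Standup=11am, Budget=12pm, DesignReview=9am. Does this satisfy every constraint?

Legal feeds into Standup, so it must come first — holds.
DesignReview has to happen before Budget — holds.
The Budget can't start until after the Standup — holds.
Legal has to happen before DesignReview — violated.

No. Legal has to happen before DesignReview is not satisfied.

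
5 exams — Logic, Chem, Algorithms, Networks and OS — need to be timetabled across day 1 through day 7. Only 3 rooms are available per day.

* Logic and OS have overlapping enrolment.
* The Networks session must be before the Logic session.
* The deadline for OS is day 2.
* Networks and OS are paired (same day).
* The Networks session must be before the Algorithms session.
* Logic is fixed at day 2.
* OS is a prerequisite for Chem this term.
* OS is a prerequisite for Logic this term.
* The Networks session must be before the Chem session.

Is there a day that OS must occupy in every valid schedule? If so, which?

day 1

OS's window is day 1–day 2.
Logic is fixed at day 2, and OS can't share a day with Logic.
So OS must be day 1.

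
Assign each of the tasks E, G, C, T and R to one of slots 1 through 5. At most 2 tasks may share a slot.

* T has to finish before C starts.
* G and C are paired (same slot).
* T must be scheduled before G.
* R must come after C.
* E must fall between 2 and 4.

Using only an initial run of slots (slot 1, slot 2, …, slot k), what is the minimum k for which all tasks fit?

3 slots

The precedence chain requires at least 3 distinct slots.
With at most 2 per slot and 5 tasks, at least 3 slots are needed.
3 works (last occupied slot: 3): for example R in 3, G in 2, E in 3, T in 1, C in 2.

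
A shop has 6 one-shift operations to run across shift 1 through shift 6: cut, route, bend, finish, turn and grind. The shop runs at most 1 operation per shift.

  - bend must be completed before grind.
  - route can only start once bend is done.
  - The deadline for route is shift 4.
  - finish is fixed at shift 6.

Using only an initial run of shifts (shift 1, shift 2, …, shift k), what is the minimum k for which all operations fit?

The precedence chain requires at least 2 distinct shifts.
With at most 1 per shift and 6 operations, at least 6 shifts are needed.
finish can't be placed before shift 6, so the schedule must run through at least shift 6.
6 works (last occupied shift: shift 6): for example grind=shift 3; route=shift 2; bend=shift 1; turn=shift 5; cut=shift 4; finish=shift 6.

6 shifts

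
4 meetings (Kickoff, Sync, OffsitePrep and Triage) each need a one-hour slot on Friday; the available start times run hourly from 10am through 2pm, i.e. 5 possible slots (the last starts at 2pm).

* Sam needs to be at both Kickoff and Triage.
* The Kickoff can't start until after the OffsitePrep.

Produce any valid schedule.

Kickoff in 11am, OffsitePrep in 10am, Triage in 10am, Sync in 10am

Checking: OffsitePrep(10am) before Kickoff(11am); Kickoff(11am) != Triage(10am).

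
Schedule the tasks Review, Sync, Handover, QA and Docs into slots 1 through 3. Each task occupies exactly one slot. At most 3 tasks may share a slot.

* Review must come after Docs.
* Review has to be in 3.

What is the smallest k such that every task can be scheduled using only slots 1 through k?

The precedence chain requires at least 2 distinct slots.
With at most 3 per slot and 5 tasks, at least 2 slots are needed.
Review can't be placed before 3, so the schedule must run through at least slot 3.
3 works (last occupied slot: 3): for example Review -> 3, QA -> 2, Sync -> 1, Handover -> 1, Docs -> 1.

3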